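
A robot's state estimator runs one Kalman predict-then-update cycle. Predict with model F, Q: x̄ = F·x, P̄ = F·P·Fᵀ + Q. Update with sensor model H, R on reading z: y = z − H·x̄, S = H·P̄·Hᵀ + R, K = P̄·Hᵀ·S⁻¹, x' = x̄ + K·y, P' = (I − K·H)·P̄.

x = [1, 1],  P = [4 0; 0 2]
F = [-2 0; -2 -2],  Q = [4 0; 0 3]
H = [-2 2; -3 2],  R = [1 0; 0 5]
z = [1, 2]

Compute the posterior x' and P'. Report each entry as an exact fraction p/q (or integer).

x̄ = F·x = [-2, -4]
P̄ = F·P·Fᵀ + Q = [20 16; 16 27]
y = z − H·x̄ = [5, 4]
S = H·P̄·Hᵀ + R = [61 68; 68 101]
K = P̄·Hᵀ·S⁻¹ = [1096/1537 -1164/1537; 1814/1537 -1130/1537]
x' = x̄ + K·y = [-2250/1537, -1598/1537]
P' = (I − K·H)·P̄ = [6916/1537 7464/1537; 7464/1537 8371/1537]

x' = [-2250/1537, -1598/1537]
P' = [6916/1537 7464/1537; 7464/1537 8371/1537]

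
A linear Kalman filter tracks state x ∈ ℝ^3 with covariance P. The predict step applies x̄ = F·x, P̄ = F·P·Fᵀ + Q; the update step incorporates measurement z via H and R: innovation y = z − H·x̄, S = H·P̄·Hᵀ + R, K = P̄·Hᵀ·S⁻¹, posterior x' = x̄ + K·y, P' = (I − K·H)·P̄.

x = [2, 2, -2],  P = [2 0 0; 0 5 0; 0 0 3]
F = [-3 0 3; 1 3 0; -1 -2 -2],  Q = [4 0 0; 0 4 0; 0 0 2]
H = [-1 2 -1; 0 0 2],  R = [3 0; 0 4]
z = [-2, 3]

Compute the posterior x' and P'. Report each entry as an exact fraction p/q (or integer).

x' = [-8619/1949, -4300/1949, 3260/1949]
P' = [129199/7796 13905/1949 -2338/1949; 13905/1949 7699/1949 -280/1949; -2338/1949 -280/1949 1844/1949]

x̄ = F·x = [-12, 8, -2]
P̄ = F·P·Fᵀ + Q = [49 -6 -12; -6 51 -32; -12 -32 36]
y = z − H·x̄ = [-32, 7]
S = H·P̄·Hᵀ + R = [420 -176; -176 148]
K = P̄·Hᵀ·S⁻¹ = [-2869/7796 -1169/1949; 591/1949 -140/1949; -22/1949 922/1949]
x' = x̄ + K·y = [-8619/1949, -4300/1949, 3260/1949]
P' = (I − K·H)·P̄ = [129199/7796 13905/1949 -2338/1949; 13905/1949 7699/1949 -280/1949; -2338/1949 -280/1949 1844/1949]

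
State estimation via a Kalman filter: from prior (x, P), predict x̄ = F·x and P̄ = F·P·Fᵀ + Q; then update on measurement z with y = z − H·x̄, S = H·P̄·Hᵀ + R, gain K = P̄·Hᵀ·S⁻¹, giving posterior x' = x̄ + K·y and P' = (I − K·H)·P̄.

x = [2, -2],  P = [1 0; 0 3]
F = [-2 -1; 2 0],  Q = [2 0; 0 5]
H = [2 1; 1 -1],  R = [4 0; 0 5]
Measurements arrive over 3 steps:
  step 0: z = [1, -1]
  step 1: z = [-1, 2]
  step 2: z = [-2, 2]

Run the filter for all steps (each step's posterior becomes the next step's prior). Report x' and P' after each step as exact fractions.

step 0: x̄ = F·x = [-2, 4]
step 0: P̄ = F·P·Fᵀ + Q = [9 -4; -4 9]
step 0: y = z − H·x̄ = [1, 5]
step 0: S = H·P̄·Hᵀ + R = [33 13; 13 31]
step 0: K = P̄·Hᵀ·S⁻¹ = [265/854 247/854; 100/427 -221/427]
step 0: x' = x̄ + K·y = [-104/427, 703/427]
step 0: P' = (I − K·H)·P̄ = [765/854 -235/427; -235/427 870/427]
step 1: x̄ = F·x = [-495/427, -208/427]
step 1: P̄ = F·P·Fᵀ + Q = [2314/427 -1060/427; -1060/427 3665/427]
step 1: y = z − H·x̄ = [771/427, 163/61]
step 1: S = H·P̄·Hᵀ + R = [10389/427 289/61; 289/61 1462/61]
step 1: K = P̄·Hᵀ·S⁻¹ = [4090/14083 65186/239411; 3495/14083 -122280/239411]
step 1: x' = x̄ + K·y = [22193/239411, -336089/239411]
step 1: P' = (I − K·H)·P̄ = [201350/239411 -124580/239411; -124580/239411 486820/239411]
step 2: x̄ = F·x = [17159/14083, 44386/239411]
step 2: P̄ = F·P·Fᵀ + Q = [74866/14083 -32720/14083; -32720/14083 2002455/239411]
step 2: y = z − H·x̄ = [-1106614/239411, 231505/239411]
step 2: S = H·P̄·Hᵀ + R = [5826027/239411 1099229/239411; 1099229/239411 5584712/239411]
step 2: K = P̄·Hᵀ·S⁻¹ = [1225950/4221163 35374278/130856053; 1048655/4221163 -66351640/130856053]
step 2: x' = x̄ + K·y = [17978159/130856053, -190161292/130856053]
step 2: P' = (I − K·H)·P̄ = [109629730/130856053 -67241660/130856053; -67241660/130856053 264516540/130856053]

step 0: x' = [-104/427, 703/427], P' = [765/854 -235/427; -235/427 870/427]
step 1: x' = [22193/239411, -336089/239411], P' = [201350/239411 -124580/239411; -124580/239411 486820/239411]
step 2: x' = [17978159/130856053, -190161292/130856053], P' = [109629730/130856053 -67241660/130856053; -67241660/130856053 264516540/130856053]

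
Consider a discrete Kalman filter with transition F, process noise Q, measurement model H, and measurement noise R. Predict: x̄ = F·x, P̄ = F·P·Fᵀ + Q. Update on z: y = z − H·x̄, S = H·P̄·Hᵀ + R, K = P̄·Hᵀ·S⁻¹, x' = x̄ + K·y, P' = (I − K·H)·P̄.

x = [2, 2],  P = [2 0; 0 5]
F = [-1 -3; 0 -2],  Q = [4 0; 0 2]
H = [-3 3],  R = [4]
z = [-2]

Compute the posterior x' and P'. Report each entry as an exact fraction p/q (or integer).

x̄ = F·x = [-8, -4]
P̄ = F·P·Fᵀ + Q = [51 30; 30 22]
y = z − H·x̄ = [-14]
S = H·P̄·Hᵀ + R = [121]
K = P̄·Hᵀ·S⁻¹ = [-63/121; -24/121]
x' = x̄ + K·y = [-86/121, -148/121]
P' = (I − K·H)·P̄ = [2202/121 2118/121; 2118/121 2086/121]

x' = [-86/121, -148/121]
P' = [2202/121 2118/121; 2118/121 2086/121]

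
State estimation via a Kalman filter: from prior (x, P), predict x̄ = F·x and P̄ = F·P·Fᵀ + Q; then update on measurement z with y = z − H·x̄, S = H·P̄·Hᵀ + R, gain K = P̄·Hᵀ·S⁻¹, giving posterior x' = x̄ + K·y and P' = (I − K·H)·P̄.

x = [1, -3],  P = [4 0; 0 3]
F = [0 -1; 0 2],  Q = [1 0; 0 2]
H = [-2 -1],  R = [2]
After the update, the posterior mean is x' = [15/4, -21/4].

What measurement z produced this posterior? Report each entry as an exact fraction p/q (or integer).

x̄ = F·x = [3, -6]
P̄ = F·P·Fᵀ + Q = [4 -6; -6 14]
S = H·P̄·Hᵀ + R = [8]
K = P̄·Hᵀ·S⁻¹ = [-1/4; -1/4]
x' − x̄ = [3/4, 3/4] = K·y
y = (KᵀK)⁻¹·Kᵀ·(x' − x̄) = [-3]
z = y + H·x̄ = [-3] + [0] = [-3]

z = [-3]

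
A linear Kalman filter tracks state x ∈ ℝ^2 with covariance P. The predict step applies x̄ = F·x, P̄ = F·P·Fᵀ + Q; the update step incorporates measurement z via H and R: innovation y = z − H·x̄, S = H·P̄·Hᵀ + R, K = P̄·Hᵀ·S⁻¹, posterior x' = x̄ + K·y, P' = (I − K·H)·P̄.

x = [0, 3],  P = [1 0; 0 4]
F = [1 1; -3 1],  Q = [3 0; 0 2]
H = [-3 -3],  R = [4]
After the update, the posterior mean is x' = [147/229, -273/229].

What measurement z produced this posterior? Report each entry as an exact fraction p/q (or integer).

z = [2]

x̄ = F·x = [3, 3]
P̄ = F·P·Fᵀ + Q = [8 1; 1 15]
S = H·P̄·Hᵀ + R = [229]
K = P̄·Hᵀ·S⁻¹ = [-27/229; -48/229]
x' − x̄ = [-540/229, -960/229] = K·y
y = (KᵀK)⁻¹·Kᵀ·(x' − x̄) = [20]
z = y + H·x̄ = [20] + [-18] = [2]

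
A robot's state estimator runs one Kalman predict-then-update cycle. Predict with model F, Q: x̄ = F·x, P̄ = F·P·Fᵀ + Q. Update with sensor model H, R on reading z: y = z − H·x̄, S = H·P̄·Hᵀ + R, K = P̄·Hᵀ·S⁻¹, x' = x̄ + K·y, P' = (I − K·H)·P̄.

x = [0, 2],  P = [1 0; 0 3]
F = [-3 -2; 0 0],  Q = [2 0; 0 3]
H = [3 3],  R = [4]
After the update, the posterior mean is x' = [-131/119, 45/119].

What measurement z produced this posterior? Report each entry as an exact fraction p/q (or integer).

z = [-2]

x̄ = F·x = [-4, 0]
P̄ = F·P·Fᵀ + Q = [23 0; 0 3]
S = H·P̄·Hᵀ + R = [238]
K = P̄·Hᵀ·S⁻¹ = [69/238; 9/238]
x' − x̄ = [345/119, 45/119] = K·y
y = (KᵀK)⁻¹·Kᵀ·(x' − x̄) = [10]
z = y + H·x̄ = [10] + [-12] = [-2]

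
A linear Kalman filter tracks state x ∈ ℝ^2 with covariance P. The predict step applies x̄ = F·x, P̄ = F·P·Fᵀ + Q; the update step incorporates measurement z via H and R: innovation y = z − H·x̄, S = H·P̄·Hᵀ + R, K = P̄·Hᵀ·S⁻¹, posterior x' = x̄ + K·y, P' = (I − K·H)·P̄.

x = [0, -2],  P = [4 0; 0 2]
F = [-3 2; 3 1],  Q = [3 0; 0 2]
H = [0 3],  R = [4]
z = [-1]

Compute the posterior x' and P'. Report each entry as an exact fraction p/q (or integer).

x' = [-484/91, -32/91]
P' = [1973/91 -32/91; -32/91 40/91]

x̄ = F·x = [-4, -2]
P̄ = F·P·Fᵀ + Q = [47 -32; -32 40]
y = z − H·x̄ = [5]
S = H·P̄·Hᵀ + R = [364]
K = P̄·Hᵀ·S⁻¹ = [-24/91; 30/91]
x' = x̄ + K·y = [-484/91, -32/91]
P' = (I − K·H)·P̄ = [1973/91 -32/91; -32/91 40/91]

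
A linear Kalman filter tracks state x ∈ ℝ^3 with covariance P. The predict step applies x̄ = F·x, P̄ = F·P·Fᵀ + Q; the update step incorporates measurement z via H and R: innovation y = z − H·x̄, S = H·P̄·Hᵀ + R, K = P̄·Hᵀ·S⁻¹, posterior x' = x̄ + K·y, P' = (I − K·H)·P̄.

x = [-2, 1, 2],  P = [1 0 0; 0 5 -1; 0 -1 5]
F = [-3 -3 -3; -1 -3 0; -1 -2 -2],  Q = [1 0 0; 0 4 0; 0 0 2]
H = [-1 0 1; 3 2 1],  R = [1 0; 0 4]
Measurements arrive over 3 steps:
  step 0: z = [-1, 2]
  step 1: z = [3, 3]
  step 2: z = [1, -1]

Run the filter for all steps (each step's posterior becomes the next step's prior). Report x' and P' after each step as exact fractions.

step 0: x̄ = F·x = [-3, -1, -4]
step 0: P̄ = F·P·Fᵀ + Q = [82 39 51; 39 50 25; 51 25 35]
step 0: y = z − H·x̄ = [0, 17]
step 0: S = H·P̄·Hᵀ + R = [16 -137; -137 1851]
step 0: K = P̄·Hᵀ·S⁻¹ = [-6006/10847 1753/10847; 7240/10847 1954/10847; 2990/10847 1616/10847]
step 0: x' = x̄ + K·y = [-2740/10847, 22371/10847, -15916/10847]
step 0: P' = (I − K·H)·P̄ = [45893/10847 -85277/10847 39887/10847; -85277/10847 170842/10847 -78037/10847; 39887/10847 -78037/10847 42877/10847]
step 1: x̄ = F·x = [-11145/10847, -64373/10847, -10170/10847]
step 1: P̄ = F·P·Fᵀ + Q = [125669/10847 69261/10847 75039/10847; 69261/10847 1115197/10847 256112/10847; 75039/10847 256112/10847 116607/10847]
step 1: y = z − H·x̄ = [31566/10847, 204892/10847]
step 1: S = H·P̄·Hᵀ + R = [103045/10847 263380/10847; 263380/10847 8057618/10847]
step 1: K = P̄·Hᵀ·S⁻¹ = [-5194994/7015103 683968/7015103; 36689967/35075515 4211675/14030206; 5071736/35075515 710306/7015103]
step 1: x' = x̄ + K·y = [-9406189/7015103, 97500291/35075515, 48958838/35075515]
step 1: P' = (I − K·H)·P̄ = [19786929/7015103 -35608425/7015103 14591935/7015103; -35608425/7015103 717595283/70151030 -141352158/35075515; 14591935/7015103 -141352158/35075515 78031411/35075515]
step 2: x̄ = F·x = [-298284552/35075515, -245469928/35075515, -245887313/35075515]
step 2: P̄ = F·P·Fᵀ + Q = [842251697/70151030 672373623/70151030 275810304/35075515; 672373623/70151030 4800325457/70151030 659316271/35075515; 275810304/35075515 659316271/35075515 365254821/35075515]
step 2: y = z − H·x̄ = [-17321724/35075515, 319321062/7015103]
step 2: S = H·P̄·Hᵀ + R = [539671153/70151030 119902721/14030206; 119902721/14030206 8889083631/14030206]
step 2: K = P̄·Hᵀ·S⁻¹ = [-221934626784/336794677123 36510784681/336794677123; 298893651294/336794677123 93996670091/336794677123; 70414632184/336794677123 37110298286/336794677123]
step 2: x' = x̄ + K·y = [-1092586846878/336794677123, 1774037077214/336794677123, -706553894237/336794677123]
step 2: P' = (I − K·H)·P̄ = [822127581247/336794677123 -1460266279740/336794677123 600192954463/336794677123; -1460266279740/336794677123 2959079074015/336794677123 -1161372628446/336794677123; 600192954463/336794677123 -1161372628446/336794677123 670607586647/336794677123]

step 0: x' = [-2740/10847, 22371/10847, -15916/10847], P' = [45893/10847 -85277/10847 39887/10847; -85277/10847 170842/10847 -78037/10847; 39887/10847 -78037/10847 42877/10847]
step 1: x' = [-9406189/7015103, 97500291/35075515, 48958838/35075515], P' = [19786929/7015103 -35608425/7015103 14591935/7015103; -35608425/7015103 717595283/70151030 -141352158/35075515; 14591935/7015103 -141352158/35075515 78031411/35075515]
step 2: x' = [-1092586846878/336794677123, 1774037077214/336794677123, -706553894237/336794677123], P' = [822127581247/336794677123 -1460266279740/336794677123 600192954463/336794677123; -1460266279740/336794677123 2959079074015/336794677123 -1161372628446/336794677123; 600192954463/336794677123 -1161372628446/336794677123 670607586647/336794677123]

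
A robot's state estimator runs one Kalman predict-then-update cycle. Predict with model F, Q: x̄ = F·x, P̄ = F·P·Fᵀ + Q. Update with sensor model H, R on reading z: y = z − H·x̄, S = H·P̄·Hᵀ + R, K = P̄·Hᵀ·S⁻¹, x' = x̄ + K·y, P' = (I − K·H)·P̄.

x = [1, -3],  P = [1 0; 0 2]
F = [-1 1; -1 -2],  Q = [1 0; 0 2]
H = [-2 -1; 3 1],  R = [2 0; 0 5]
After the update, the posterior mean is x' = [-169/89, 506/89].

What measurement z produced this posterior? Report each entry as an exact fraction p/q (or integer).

x̄ = F·x = [-4, 5]
P̄ = F·P·Fᵀ + Q = [4 -3; -3 11]
S = H·P̄·Hᵀ + R = [17 -20; -20 34]
K = P̄·Hᵀ·S⁻¹ = [5/89 53/178; -65/89 -33/89]
x' − x̄ = [187/89, 61/89] = K·y
y = (KᵀK)⁻¹·Kᵀ·(x' − x̄) = [-5, 8]
z = y + H·x̄ = [-5, 8] + [3, -7] = [-2, 1]

z = [-2, 1]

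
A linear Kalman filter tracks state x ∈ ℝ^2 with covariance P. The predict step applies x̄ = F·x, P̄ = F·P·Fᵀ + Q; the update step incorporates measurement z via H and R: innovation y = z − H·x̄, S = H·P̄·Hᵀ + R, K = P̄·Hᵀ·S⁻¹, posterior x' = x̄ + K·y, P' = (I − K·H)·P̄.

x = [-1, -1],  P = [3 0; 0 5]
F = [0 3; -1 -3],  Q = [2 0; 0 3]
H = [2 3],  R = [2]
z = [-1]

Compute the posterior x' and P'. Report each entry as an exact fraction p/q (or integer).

x̄ = F·x = [-3, 4]
P̄ = F·P·Fᵀ + Q = [47 -45; -45 51]
y = z − H·x̄ = [-7]
S = H·P̄·Hᵀ + R = [109]
K = P̄·Hᵀ·S⁻¹ = [-41/109; 63/109]
x' = x̄ + K·y = [-40/109, -5/109]
P' = (I − K·H)·P̄ = [3442/109 -2322/109; -2322/109 1590/109]

x' = [-40/109, -5/109]
P' = [3442/109 -2322/109; -2322/109 1590/109]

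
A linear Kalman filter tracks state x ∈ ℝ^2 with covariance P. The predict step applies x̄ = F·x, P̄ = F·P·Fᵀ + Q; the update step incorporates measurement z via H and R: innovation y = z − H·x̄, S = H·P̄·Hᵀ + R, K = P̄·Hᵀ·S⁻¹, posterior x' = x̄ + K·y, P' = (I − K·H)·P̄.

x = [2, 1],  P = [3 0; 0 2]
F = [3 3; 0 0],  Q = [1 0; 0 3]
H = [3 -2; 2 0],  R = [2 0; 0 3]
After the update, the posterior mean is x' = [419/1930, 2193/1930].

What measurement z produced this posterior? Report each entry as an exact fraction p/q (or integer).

z = [-2, 1]

x̄ = F·x = [9, 0]
P̄ = F·P·Fᵀ + Q = [46 0; 0 3]
S = H·P̄·Hᵀ + R = [428 276; 276 187]
K = P̄·Hᵀ·S⁻¹ = [207/1930 322/965; -561/1930 414/965]
x' − x̄ = [-16951/1930, 2193/1930] = K·y
y = (KᵀK)⁻¹·Kᵀ·(x' − x̄) = [-29, -17]
z = y + H·x̄ = [-29, -17] + [27, 18] = [-2, 1]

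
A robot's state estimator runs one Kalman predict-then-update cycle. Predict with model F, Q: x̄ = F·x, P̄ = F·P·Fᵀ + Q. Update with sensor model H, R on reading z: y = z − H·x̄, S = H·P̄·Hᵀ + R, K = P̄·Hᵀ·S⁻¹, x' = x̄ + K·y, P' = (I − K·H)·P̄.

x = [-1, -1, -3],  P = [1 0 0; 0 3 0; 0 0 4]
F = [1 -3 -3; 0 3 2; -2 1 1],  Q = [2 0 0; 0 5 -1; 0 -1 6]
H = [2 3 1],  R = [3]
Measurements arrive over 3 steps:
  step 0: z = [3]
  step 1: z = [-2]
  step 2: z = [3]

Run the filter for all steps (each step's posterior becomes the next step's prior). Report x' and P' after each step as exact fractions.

step 0: x' = [187/27, -98/27, -13/54], P' = [1298/27 -739/27 -412/27; -739/27 455/27 313/54; -412/27 313/54 1475/108]
step 1: x' = [150774/41651, -50133/41651, -238585/41651], P' = [6565710/41651 -3078803/41651 -4041096/41651; -3078803/41651 1499211/41651 1759537/41651; -4041096/41651 1759537/41651 2921040/41651]
step 2: x' = [19766839/7219528, -9982997/7219528, 5895931/3609764], P' = [3410428879/14439056 -1618430949/14439056 -1017450661/7219528; -1618430949/14439056 787252135/14439056 459438063/7219528; -1017450661/7219528 459438063/7219528 340931851/3609764]

step 0: x̄ = F·x = [11, -9, -2]
step 0: P̄ = F·P·Fᵀ + Q = [66 -51 -23; -51 48 16; -23 16 17]
step 0: y = z − H·x̄ = [10]
step 0: S = H·P̄·Hᵀ + R = [108]
step 0: K = P̄·Hᵀ·S⁻¹ = [-11/27; 29/54; 19/108]
step 0: x' = x̄ + K·y = [187/27, -98/27, -13/54]
step 0: P' = (I − K·H)·P̄ = [1298/27 -739/27 -412/27; -739/27 455/27 313/54; -412/27 313/54 1475/108]
step 1: x̄ = F·x = [1001/54, -307/27, -319/18]
step 1: P̄ = F·P·Fᵀ + Q = [73955/108 -11696/27 -18751/36; -11696/27 7583/27 2980/9; -18751/36 2980/9 4931/12]
step 1: y = z − H·x̄ = [689/54]
step 1: S = H·P̄·Hᵀ + R = [41651/108]
step 1: K = P̄·Hᵀ·S⁻¹ = [-48695/41651; 33188/41651; 39153/41651]
step 1: x' = x̄ + K·y = [150774/41651, -50133/41651, -238585/41651]
step 1: P' = (I − K·H)·P̄ = [6565710/41651 -3078803/41651 -4041096/41651; -3078803/41651 1499211/41651 1759537/41651; -4041096/41651 1759537/41651 2921040/41651]
step 2: x̄ = F·x = [1016928/41651, -627569/41651, -590266/41651]
step 2: P̄ = F·P·Fᵀ + Q = [120822331/41651 -74730795/41651 -86788688/41651; -74730795/41651 46499758/41651 53732949/41651; -86788688/41651 53732949/41651 62931667/41651]
step 2: y = z − H·x̄ = [564070/41651]
step 2: S = H·P̄·Hᵀ + R = [43317168/41651]
step 2: K = P̄·Hᵀ·S⁻¹ = [-23112137/14439056; 14590211/14439056; 8425523/7219528]
step 2: x' = x̄ + K·y = [19766839/7219528, -9982997/7219528, 5895931/3609764]
step 2: P' = (I − K·H)·P̄ = [3410428879/14439056 -1618430949/14439056 -1017450661/7219528; -1618430949/14439056 787252135/14439056 459438063/7219528; -1017450661/7219528 459438063/7219528 340931851/3609764]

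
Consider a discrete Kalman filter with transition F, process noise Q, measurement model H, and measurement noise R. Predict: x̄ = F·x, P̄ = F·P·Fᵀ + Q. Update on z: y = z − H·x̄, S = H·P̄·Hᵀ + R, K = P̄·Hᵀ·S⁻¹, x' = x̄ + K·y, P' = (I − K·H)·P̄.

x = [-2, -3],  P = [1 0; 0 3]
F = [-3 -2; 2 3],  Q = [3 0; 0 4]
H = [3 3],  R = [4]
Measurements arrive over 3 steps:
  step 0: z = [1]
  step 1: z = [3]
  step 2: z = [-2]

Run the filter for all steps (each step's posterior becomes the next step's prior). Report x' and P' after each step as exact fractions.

step 0: x' = [12, -1207/103], P' = [24 -24; -24 2516/103]
step 1: x' = [-60652/96289, 146757/96289], P' = [433316/96289 -412656/96289; -412656/96289 434608/96289]
step 2: x' = [-53873739/21690487, 40499821/21690487], P' = [99866968/21690487 -95337948/21690487; -95337948/21690487 100277964/21690487]

step 0: x̄ = F·x = [12, -13]
step 0: P̄ = F·P·Fᵀ + Q = [24 -24; -24 35]
step 0: y = z − H·x̄ = [4]
step 0: S = H·P̄·Hᵀ + R = [103]
step 0: K = P̄·Hᵀ·S⁻¹ = [0; 33/103]
step 0: x' = x̄ + K·y = [12, -1207/103]
step 0: P' = (I − K·H)·P̄ = [24 -24; -24 2516/103]
step 1: x̄ = F·x = [-1294/103, -1149/103]
step 1: P̄ = F·P·Fᵀ + Q = [2957/103 2208/103; 2208/103 3280/103]
step 1: y = z − H·x̄ = [7638/103]
step 1: S = H·P̄·Hᵀ + R = [96289/103]
step 1: K = P̄·Hᵀ·S⁻¹ = [15495/96289; 16464/96289]
step 1: x' = x̄ + K·y = [-60652/96289, 146757/96289]
step 1: P' = (I − K·H)·P̄ = [433316/96289 -412656/96289; -412656/96289 434608/96289]
step 2: x̄ = F·x = [-111558/96289, 318967/96289]
step 2: P̄ = F·P·Fᵀ + Q = [975271/96289 156984/96289; 156984/96289 1078020/96289]
step 2: y = z − H·x̄ = [-814805/96289]
step 2: S = H·P̄·Hᵀ + R = [21690487/96289]
step 2: K = P̄·Hᵀ·S⁻¹ = [3396765/21690487; 3705012/21690487]
step 2: x' = x̄ + K·y = [-53873739/21690487, 40499821/21690487]
step 2: P' = (I − K·H)·P̄ = [99866968/21690487 -95337948/21690487; -95337948/21690487 100277964/21690487]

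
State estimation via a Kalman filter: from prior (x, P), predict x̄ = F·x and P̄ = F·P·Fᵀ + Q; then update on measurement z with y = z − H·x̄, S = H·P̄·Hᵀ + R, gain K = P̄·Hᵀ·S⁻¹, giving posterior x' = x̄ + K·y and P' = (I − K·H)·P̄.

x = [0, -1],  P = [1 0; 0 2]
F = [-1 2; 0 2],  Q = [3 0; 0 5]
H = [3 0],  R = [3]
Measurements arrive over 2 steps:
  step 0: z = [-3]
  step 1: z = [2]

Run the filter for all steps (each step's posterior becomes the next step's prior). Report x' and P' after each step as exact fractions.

step 0: x' = [-38/37, -50/37], P' = [12/37 8/37; 8/37 289/37]
step 1: x' = [1216/1889, -1100/1889], P' = [1247/3778 570/1889; 570/1889 15777/1889]

step 0: x̄ = F·x = [-2, -2]
step 0: P̄ = F·P·Fᵀ + Q = [12 8; 8 13]
step 0: y = z − H·x̄ = [3]
step 0: S = H·P̄·Hᵀ + R = [111]
step 0: K = P̄·Hᵀ·S⁻¹ = [12/37; 8/37]
step 0: x' = x̄ + K·y = [-38/37, -50/37]
step 0: P' = (I − K·H)·P̄ = [12/37 8/37; 8/37 289/37]
step 1: x̄ = F·x = [-62/37, -100/37]
step 1: P̄ = F·P·Fᵀ + Q = [1247/37 1140/37; 1140/37 1341/37]
step 1: y = z − H·x̄ = [260/37]
step 1: S = H·P̄·Hᵀ + R = [11334/37]
step 1: K = P̄·Hᵀ·S⁻¹ = [1247/3778; 570/1889]
step 1: x' = x̄ + K·y = [1216/1889, -1100/1889]
step 1: P' = (I − K·H)·P̄ = [1247/3778 570/1889; 570/1889 15777/1889]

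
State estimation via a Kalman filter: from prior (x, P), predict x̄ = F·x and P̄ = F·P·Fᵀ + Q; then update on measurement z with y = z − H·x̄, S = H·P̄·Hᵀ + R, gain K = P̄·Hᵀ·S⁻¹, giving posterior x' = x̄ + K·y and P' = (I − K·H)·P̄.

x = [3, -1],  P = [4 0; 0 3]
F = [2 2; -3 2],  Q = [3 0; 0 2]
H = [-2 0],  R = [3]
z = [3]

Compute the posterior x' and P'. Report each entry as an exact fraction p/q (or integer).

x̄ = F·x = [4, -11]
P̄ = F·P·Fᵀ + Q = [31 -12; -12 50]
y = z − H·x̄ = [11]
S = H·P̄·Hᵀ + R = [127]
K = P̄·Hᵀ·S⁻¹ = [-62/127; 24/127]
x' = x̄ + K·y = [-174/127, -1133/127]
P' = (I − K·H)·P̄ = [93/127 -36/127; -36/127 5774/127]

x' = [-174/127, -1133/127]
P' = [93/127 -36/127; -36/127 5774/127]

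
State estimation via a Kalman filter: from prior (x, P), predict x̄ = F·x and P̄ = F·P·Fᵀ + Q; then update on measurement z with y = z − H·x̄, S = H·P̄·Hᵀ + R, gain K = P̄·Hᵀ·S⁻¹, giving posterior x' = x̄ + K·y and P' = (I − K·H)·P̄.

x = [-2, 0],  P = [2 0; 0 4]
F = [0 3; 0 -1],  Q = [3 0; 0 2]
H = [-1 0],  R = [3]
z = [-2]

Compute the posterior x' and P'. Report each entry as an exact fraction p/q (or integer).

x̄ = F·x = [0, 0]
P̄ = F·P·Fᵀ + Q = [39 -12; -12 6]
y = z − H·x̄ = [-2]
S = H·P̄·Hᵀ + R = [42]
K = P̄·Hᵀ·S⁻¹ = [-13/14; 2/7]
x' = x̄ + K·y = [13/7, -4/7]
P' = (I − K·H)·P̄ = [39/14 -6/7; -6/7 18/7]

x' = [13/7, -4/7]
P' = [39/14 -6/7; -6/7 18/7]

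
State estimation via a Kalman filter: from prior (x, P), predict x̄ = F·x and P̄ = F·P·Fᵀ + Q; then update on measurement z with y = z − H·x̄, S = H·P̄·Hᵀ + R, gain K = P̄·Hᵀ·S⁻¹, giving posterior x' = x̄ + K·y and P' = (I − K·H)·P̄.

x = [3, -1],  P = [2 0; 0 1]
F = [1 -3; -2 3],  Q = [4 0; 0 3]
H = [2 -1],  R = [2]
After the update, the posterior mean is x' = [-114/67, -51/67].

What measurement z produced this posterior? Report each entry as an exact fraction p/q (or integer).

z = [-3]

x̄ = F·x = [6, -9]
P̄ = F·P·Fᵀ + Q = [15 -13; -13 20]
S = H·P̄·Hᵀ + R = [134]
K = P̄·Hᵀ·S⁻¹ = [43/134; -23/67]
x' − x̄ = [-516/67, 552/67] = K·y
y = (KᵀK)⁻¹·Kᵀ·(x' − x̄) = [-24]
z = y + H·x̄ = [-24] + [21] = [-3]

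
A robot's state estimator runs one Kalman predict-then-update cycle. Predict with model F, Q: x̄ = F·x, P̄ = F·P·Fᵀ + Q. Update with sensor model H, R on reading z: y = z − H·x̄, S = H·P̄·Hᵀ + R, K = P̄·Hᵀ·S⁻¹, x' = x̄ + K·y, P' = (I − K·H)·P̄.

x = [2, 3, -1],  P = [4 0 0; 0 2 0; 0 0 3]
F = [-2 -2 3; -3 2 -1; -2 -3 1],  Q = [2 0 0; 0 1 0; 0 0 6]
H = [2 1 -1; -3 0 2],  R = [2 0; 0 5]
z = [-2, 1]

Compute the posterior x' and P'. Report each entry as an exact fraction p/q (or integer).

x̄ = F·x = [-13, 1, -14]
P̄ = F·P·Fᵀ + Q = [53 7 37; 7 48 9; 37 9 43]
y = z − H·x̄ = [9, -10]
S = H·P̄·Hᵀ + R = [167 -148; -148 210]
K = P̄·Hᵀ·S⁻¹ = [1690/6583 -2947/13166; 5343/6583 7343/13166; 2350/6583 1745/13166]
x' = x̄ + K·y = [-55634/6583, 17955/6583, -79737/6583]
P' = (I − K·H)·P̄ = [190423/13166 -95819/13166 278267/13166; -95819/13166 87639/13166 -125371/13166; 278267/13166 -125371/13166 421763/13166]

x' = [-55634/6583, 17955/6583, -79737/6583]
P' = [190423/13166 -95819/13166 278267/13166; -95819/13166 87639/13166 -125371/13166; 278267/13166 -125371/13166 421763/13166]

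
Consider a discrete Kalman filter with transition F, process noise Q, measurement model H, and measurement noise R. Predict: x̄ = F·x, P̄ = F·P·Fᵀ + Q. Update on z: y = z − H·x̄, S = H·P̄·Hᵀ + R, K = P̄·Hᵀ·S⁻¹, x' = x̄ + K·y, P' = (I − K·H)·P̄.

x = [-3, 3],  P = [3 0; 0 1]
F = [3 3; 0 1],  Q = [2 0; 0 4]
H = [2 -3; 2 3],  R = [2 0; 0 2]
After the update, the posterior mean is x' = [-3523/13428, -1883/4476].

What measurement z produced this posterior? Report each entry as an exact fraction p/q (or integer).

x̄ = F·x = [0, 3]
P̄ = F·P·Fᵀ + Q = [38 3; 3 5]
S = H·P̄·Hᵀ + R = [163 107; 107 235]
K = P̄·Hᵀ·S⁻¹ = [3325/13428 3343/13428; -727/4476 731/4476]
x' − x̄ = [-3523/13428, -15311/4476] = K·y
y = (KᵀK)⁻¹·Kᵀ·(x' − x̄) = [10, -11]
z = y + H·x̄ = [10, -11] + [-9, 9] = [1, -2]

z = [1, -2]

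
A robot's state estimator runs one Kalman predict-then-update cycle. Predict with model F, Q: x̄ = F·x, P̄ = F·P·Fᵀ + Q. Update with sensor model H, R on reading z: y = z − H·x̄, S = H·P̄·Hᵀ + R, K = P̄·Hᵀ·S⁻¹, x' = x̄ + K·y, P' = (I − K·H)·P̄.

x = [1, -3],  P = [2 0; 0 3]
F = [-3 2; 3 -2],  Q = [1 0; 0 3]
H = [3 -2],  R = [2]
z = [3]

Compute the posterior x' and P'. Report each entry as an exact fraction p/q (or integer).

x̄ = F·x = [-9, 9]
P̄ = F·P·Fᵀ + Q = [31 -30; -30 33]
y = z − H·x̄ = [48]
S = H·P̄·Hᵀ + R = [773]
K = P̄·Hᵀ·S⁻¹ = [153/773; -156/773]
x' = x̄ + K·y = [387/773, -531/773]
P' = (I − K·H)·P̄ = [554/773 678/773; 678/773 1173/773]

x' = [387/773, -531/773]
P' = [554/773 678/773; 678/773 1173/773]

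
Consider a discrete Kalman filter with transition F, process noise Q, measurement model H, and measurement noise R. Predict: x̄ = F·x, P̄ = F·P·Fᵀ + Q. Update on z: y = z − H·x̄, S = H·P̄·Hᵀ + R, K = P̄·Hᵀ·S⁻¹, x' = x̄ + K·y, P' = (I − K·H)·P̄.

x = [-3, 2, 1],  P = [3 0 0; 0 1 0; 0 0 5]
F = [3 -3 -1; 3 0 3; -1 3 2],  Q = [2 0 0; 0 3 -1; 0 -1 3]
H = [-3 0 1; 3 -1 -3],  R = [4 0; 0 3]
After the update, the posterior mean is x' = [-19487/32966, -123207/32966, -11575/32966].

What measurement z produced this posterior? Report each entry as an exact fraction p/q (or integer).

z = [1, 3]

x̄ = F·x = [-16, -6, 11]
P̄ = F·P·Fᵀ + Q = [43 12 -28; 12 75 20; -28 20 35]
S = H·P̄·Hᵀ + R = [594 -812; -812 1332]
K = P̄·Hᵀ·S⁻¹ = [-5739/16483 -4045/65932; -25425/32966 -35899/65932; -1400/16483 -13759/65932]
x' − x̄ = [507969/32966, 74589/32966, -374201/32966] = K·y
y = (KᵀK)⁻¹·Kᵀ·(x' − x̄) = [-58, 78]
z = y + H·x̄ = [-58, 78] + [59, -75] = [1, 3]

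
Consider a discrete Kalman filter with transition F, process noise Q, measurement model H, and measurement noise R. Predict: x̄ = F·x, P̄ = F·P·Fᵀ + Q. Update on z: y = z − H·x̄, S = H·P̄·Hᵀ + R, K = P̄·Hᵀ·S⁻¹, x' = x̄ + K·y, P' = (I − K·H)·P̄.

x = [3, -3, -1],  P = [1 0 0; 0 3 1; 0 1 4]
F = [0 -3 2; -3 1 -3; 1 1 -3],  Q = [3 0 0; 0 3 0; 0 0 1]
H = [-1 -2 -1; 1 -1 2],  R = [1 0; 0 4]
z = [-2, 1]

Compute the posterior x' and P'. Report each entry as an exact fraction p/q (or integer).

x' = [2487/6893, 1390/6893, 8056/6893]
P' = [180874/6893 -37938/6893 -106038/6893; -37938/6893 10060/6893 20765/6893; -106038/6893 20765/6893 133035/13786]

x̄ = F·x = [7, -9, 3]
P̄ = F·P·Fᵀ + Q = [34 -22 -22; -22 45 30; -22 30 35]
y = z − H·x̄ = [-10, -21]
S = H·P̄·Hᵀ + R = [238 -16; -16 59]
K = P̄·Hᵀ·S⁻¹ = [1040/6893 1684/6893; -2947/6893 -1617/6893; -4019/13786 1558/6893]
x' = x̄ + K·y = [2487/6893, 1390/6893, 8056/6893]
P' = (I − K·H)·P̄ = [180874/6893 -37938/6893 -106038/6893; -37938/6893 10060/6893 20765/6893; -106038/6893 20765/6893 133035/13786]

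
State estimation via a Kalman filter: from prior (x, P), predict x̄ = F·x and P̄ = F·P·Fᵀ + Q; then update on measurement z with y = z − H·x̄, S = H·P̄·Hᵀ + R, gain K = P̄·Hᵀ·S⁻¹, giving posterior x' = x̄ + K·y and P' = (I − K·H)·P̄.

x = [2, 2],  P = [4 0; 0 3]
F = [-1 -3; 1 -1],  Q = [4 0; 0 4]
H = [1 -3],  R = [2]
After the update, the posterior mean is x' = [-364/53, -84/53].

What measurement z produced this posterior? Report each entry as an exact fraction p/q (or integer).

z = [-2]

x̄ = F·x = [-8, 0]
P̄ = F·P·Fᵀ + Q = [35 5; 5 11]
S = H·P̄·Hᵀ + R = [106]
K = P̄·Hᵀ·S⁻¹ = [10/53; -14/53]
x' − x̄ = [60/53, -84/53] = K·y
y = (KᵀK)⁻¹·Kᵀ·(x' − x̄) = [6]
z = y + H·x̄ = [6] + [-8] = [-2]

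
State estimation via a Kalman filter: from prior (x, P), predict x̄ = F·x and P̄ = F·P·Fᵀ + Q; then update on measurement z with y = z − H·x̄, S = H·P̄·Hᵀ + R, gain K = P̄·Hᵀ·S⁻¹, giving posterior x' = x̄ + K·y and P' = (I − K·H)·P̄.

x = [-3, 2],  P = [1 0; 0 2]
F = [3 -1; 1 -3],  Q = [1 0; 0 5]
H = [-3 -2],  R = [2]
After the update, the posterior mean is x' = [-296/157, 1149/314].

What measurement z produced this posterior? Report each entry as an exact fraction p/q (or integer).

z = [-2]

x̄ = F·x = [-11, -9]
P̄ = F·P·Fᵀ + Q = [12 9; 9 24]
S = H·P̄·Hᵀ + R = [314]
K = P̄·Hᵀ·S⁻¹ = [-27/157; -75/314]
x' − x̄ = [1431/157, 3975/314] = K·y
y = (KᵀK)⁻¹·Kᵀ·(x' − x̄) = [-53]
z = y + H·x̄ = [-53] + [51] = [-2]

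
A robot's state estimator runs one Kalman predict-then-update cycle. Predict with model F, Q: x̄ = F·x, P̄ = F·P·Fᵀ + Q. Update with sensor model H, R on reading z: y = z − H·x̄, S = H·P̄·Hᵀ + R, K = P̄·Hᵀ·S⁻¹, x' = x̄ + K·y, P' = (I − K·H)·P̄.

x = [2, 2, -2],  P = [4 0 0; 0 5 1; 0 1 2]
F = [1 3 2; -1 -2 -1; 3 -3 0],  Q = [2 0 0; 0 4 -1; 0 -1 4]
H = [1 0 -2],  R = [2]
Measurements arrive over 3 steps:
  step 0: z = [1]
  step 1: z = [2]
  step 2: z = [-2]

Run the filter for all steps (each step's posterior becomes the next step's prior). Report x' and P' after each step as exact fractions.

step 0: x̄ = F·x = [4, -4, 0]
step 0: P̄ = F·P·Fᵀ + Q = [71 -45 -39; -45 34 20; -39 20 85]
step 0: y = z − H·x̄ = [-3]
step 0: S = H·P̄·Hᵀ + R = [569]
step 0: K = P̄·Hᵀ·S⁻¹ = [149/569; -85/569; -209/569]
step 0: x' = x̄ + K·y = [1829/569, -2021/569, 627/569]
step 0: P' = (I − K·H)·P̄ = [18198/569 -12940/569 8950/569; -12940/569 12121/569 -6385/569; 8950/569 -6385/569 4684/569]
step 1: x̄ = F·x = [-2980/569, 1586/569, 11550/569]
step 1: P̄ = F·P·Fᵀ + Q = [28701/569 -17747/569 -40125/569; -17747/569 14242/569 10378/569; -40125/569 10378/569 508067/569]
step 1: y = z − H·x̄ = [27218/569]
step 1: S = H·P̄·Hᵀ + R = [2222607/569]
step 1: K = P̄·Hᵀ·S⁻¹ = [36317/740869; -38503/2222607; -1056259/2222607]
step 1: x' = x̄ + K·y = [-69126/23899, 140432/71697, -174508/71697]
step 1: P' = (I − K·H)·P̄ = [30416358/740869 -20650068/740869 15171862/740869; -20650068/740869 53026165/2222607 -30936599/2222607; 15171862/740869 -30936599/2222607 23814052/2222607]
step 2: x̄ = F·x = [-135098/71697, 33674/23899, -347810/23899]
step 2: P̄ = F·P·Fᵀ + Q = [107307913/2222607 -22424571/740869 -38825459/740869; -22424571/740869 18514058/740869 -439594/740869; -38825459/740869 -439594/740869 807490417/740869]
step 2: y = z − H·x̄ = [-2095156/71697]
step 2: S = H·P̄·Hᵀ + R = [10267543639/2222607]
step 2: K = P̄·Hᵀ·S⁻¹ = [340260667/10267543639; -64636149/10267543639; -4961418879/10267543639]
step 2: x' = x̄ + K·y = [-29290260242/10267543639, 16355922966/10267543639, -4442536318/10267543639]
step 2: P' = (I − K·H)·P̄ = [443628296874/10267543639 -300882092432/10267543639 221473887770/10267543639; -300882092432/10267543639 254702636855/10267543639 -150376410067/10267543639; 221473887770/10267543639 -150376410067/10267543639 115698362764/10267543639]

step 0: x' = [1829/569, -2021/569, 627/569], P' = [18198/569 -12940/569 8950/569; -12940/569 12121/569 -6385/569; 8950/569 -6385/569 4684/569]
step 1: x' = [-69126/23899, 140432/71697, -174508/71697], P' = [30416358/740869 -20650068/740869 15171862/740869; -20650068/740869 53026165/2222607 -30936599/2222607; 15171862/740869 -30936599/2222607 23814052/2222607]
step 2: x' = [-29290260242/10267543639, 16355922966/10267543639, -4442536318/10267543639], P' = [443628296874/10267543639 -300882092432/10267543639 221473887770/10267543639; -300882092432/10267543639 254702636855/10267543639 -150376410067/10267543639; 221473887770/10267543639 -150376410067/10267543639 115698362764/10267543639]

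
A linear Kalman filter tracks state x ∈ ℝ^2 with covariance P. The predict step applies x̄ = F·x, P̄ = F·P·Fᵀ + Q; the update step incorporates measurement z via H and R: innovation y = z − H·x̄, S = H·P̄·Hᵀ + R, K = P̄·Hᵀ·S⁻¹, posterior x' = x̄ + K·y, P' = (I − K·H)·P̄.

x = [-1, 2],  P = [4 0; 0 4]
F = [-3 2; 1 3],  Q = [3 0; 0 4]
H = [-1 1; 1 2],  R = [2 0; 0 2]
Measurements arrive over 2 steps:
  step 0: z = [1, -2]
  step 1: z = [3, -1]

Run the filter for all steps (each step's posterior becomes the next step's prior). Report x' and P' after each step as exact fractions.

step 0: x̄ = F·x = [7, 5]
step 0: P̄ = F·P·Fᵀ + Q = [55 12; 12 44]
step 0: y = z − H·x̄ = [3, -19]
step 0: S = H·P̄·Hᵀ + R = [77 21; 21 281]
step 0: K = P̄·Hᵀ·S⁻¹ = [-6871/10598 499/1514; 1723/5299 251/757]
step 0: x' = x̄ + K·y = [-6397/5299, -1719/5299]
step 0: P' = (I − K·H)·P̄ = [5745/5299 -1126/5299; -1126/5299 2320/5299]
step 1: x̄ = F·x = [15753/5299, -11554/5299]
step 1: P̄ = F·P·Fᵀ + Q = [90394/5299 4567/5299; 4567/5299 41065/5299]
step 1: y = z − H·x̄ = [6172/757, 2056/5299]
step 1: S = H·P̄·Hᵀ + R = [18989/757 -1833/757; -1833/757 283520/5299]
step 1: K = P̄·Hᵀ·S⁻¹ = [-4351128/7080901 2288793/7080901; 74577/244169 78039/244169]
step 1: x' = x̄ + K·y = [-13537449/7080901, 105934/244169]
step 1: P' = (I − K·H)·P̄ = [7327366/7080901 -47410/244169; -47410/244169 101744/244169]

step 0: x' = [-6397/5299, -1719/5299], P' = [5745/5299 -1126/5299; -1126/5299 2320/5299]
step 1: x' = [-13537449/7080901, 105934/244169], P' = [7327366/7080901 -47410/244169; -47410/244169 101744/244169]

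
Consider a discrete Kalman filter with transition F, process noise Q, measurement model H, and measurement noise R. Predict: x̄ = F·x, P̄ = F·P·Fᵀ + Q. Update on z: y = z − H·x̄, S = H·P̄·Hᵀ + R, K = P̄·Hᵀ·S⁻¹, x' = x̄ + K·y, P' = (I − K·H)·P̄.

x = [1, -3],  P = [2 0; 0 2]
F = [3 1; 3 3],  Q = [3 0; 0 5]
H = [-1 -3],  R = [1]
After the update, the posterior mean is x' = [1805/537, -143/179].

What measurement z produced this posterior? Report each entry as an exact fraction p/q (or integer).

z = [-1]

x̄ = F·x = [0, -6]
P̄ = F·P·Fᵀ + Q = [23 24; 24 41]
S = H·P̄·Hᵀ + R = [537]
K = P̄·Hᵀ·S⁻¹ = [-95/537; -49/179]
x' − x̄ = [1805/537, 931/179] = K·y
y = (KᵀK)⁻¹·Kᵀ·(x' − x̄) = [-19]
z = y + H·x̄ = [-19] + [18] = [-1]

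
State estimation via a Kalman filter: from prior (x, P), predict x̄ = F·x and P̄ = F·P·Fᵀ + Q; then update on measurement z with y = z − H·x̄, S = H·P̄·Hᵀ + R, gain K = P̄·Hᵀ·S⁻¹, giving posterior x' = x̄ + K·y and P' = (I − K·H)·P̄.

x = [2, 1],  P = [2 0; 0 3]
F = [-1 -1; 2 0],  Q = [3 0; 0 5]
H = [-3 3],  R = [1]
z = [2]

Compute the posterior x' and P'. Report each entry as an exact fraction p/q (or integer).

x' = [-51/131, 79/262]
P' = [400/131 394/131; 394/131 805/262]

x̄ = F·x = [-3, 4]
P̄ = F·P·Fᵀ + Q = [8 -4; -4 13]
y = z − H·x̄ = [-19]
S = H·P̄·Hᵀ + R = [262]
K = P̄·Hᵀ·S⁻¹ = [-18/131; 51/262]
x' = x̄ + K·y = [-51/131, 79/262]
P' = (I − K·H)·P̄ = [400/131 394/131; 394/131 805/262]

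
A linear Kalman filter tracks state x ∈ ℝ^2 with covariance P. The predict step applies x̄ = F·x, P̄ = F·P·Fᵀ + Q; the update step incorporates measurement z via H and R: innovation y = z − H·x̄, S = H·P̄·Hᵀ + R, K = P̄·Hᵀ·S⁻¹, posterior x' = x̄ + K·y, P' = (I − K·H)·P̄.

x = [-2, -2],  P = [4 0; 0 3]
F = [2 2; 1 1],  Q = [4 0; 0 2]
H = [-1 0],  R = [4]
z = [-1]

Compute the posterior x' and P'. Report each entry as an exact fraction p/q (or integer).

x' = [0, -1/2]
P' = [32/9 14/9; 14/9 32/9]

x̄ = F·x = [-8, -4]
P̄ = F·P·Fᵀ + Q = [32 14; 14 9]
y = z − H·x̄ = [-9]
S = H·P̄·Hᵀ + R = [36]
K = P̄·Hᵀ·S⁻¹ = [-8/9; -7/18]
x' = x̄ + K·y = [0, -1/2]
P' = (I − K·H)·P̄ = [32/9 14/9; 14/9 32/9]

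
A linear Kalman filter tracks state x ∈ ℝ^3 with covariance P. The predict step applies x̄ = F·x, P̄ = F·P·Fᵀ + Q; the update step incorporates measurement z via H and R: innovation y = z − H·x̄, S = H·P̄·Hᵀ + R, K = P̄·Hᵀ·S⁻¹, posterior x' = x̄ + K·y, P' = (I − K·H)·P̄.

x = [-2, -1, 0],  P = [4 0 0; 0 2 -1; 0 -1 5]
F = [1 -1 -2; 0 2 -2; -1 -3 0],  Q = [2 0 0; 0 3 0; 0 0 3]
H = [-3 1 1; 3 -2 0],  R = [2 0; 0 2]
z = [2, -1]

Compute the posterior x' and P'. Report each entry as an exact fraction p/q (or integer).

x' = [2009/3483, 1522/1161, 8851/3483]
P' = [10978/3483 5525/1161 13721/3483; 5525/1161 5939/774 12731/2322; 13721/3483 12731/2322 49727/6966]

x̄ = F·x = [-1, -2, 5]
P̄ = F·P·Fᵀ + Q = [24 18 -4; 18 39 -18; -4 -18 25]
y = z − H·x̄ = [-4, -2]
S = H·P̄·Hᵀ + R = [162 -108; -108 158]
K = P̄·Hᵀ·S⁻¹ = [-1319/3483 -4/129; -1301/2322 -23/43; 2797/6966 55/129]
x' = x̄ + K·y = [2009/3483, 1522/1161, 8851/3483]
P' = (I − K·H)·P̄ = [10978/3483 5525/1161 13721/3483; 5525/1161 5939/774 12731/2322; 13721/3483 12731/2322 49727/6966]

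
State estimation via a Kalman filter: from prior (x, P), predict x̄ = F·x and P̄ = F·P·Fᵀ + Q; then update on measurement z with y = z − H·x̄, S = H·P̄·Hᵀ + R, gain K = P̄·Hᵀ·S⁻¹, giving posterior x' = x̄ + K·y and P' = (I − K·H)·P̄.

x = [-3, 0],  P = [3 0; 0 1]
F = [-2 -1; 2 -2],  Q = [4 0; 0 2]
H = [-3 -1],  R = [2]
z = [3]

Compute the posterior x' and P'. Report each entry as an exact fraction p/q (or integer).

x' = [63/113, -498/113]
P' = [240/113 -638/113; -638/113 1890/113]

x̄ = F·x = [6, -6]
P̄ = F·P·Fᵀ + Q = [17 -10; -10 18]
y = z − H·x̄ = [15]
S = H·P̄·Hᵀ + R = [113]
K = P̄·Hᵀ·S⁻¹ = [-41/113; 12/113]
x' = x̄ + K·y = [63/113, -498/113]
P' = (I − K·H)·P̄ = [240/113 -638/113; -638/113 1890/113]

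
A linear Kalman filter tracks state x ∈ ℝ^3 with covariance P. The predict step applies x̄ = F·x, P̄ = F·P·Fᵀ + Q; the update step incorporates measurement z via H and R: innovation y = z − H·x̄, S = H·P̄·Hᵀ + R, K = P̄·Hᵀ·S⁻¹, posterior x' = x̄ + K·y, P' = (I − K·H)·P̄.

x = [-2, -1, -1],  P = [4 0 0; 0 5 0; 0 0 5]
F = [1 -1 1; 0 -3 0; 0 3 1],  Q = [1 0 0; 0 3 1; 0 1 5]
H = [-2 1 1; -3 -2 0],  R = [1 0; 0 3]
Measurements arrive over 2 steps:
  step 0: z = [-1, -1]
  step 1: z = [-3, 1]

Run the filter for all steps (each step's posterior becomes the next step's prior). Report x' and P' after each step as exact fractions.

step 0: x' = [-10937/12431, 23299/12431, -55691/12431], P' = [28965/12431 -41910/12431 96615/12431; -41910/12431 69756/12431 -148929/12431; 96615/12431 -148929/12431 342983/12431]
step 1: x' = [129533447/404849449, -376686983/404849449, -510648862/404849449], P' = [241861631/404849449 -264949401/404849449 673655686/404849449; -264949401/404849449 549252597/404849449 -976440126/404849449; 673655686/404849449 -976440126/404849449 2454515232/404849449]

step 0: x̄ = F·x = [-2, 3, -4]
step 0: P̄ = F·P·Fᵀ + Q = [15 15 -10; 15 48 -44; -10 -44 55]
step 0: y = z − H·x̄ = [-4, -1]
step 0: S = H·P̄·Hᵀ + R = [56 127; 127 510]
step 0: K = P̄·Hᵀ·S⁻¹ = [-3225/12431 -1025/12431; 4647/12431 -4594/12431; 824/12431 2671/12431]
step 0: x' = x̄ + K·y = [-10937/12431, 23299/12431, -55691/12431]
step 0: P' = (I − K·H)·P̄ = [28965/12431 -41910/12431 96615/12431; -41910/12431 69756/12431 -148929/12431; 96615/12431 -148929/12431 342983/12431]
step 1: x̄ = F·x = [-89927/12431, -69897/12431, 14206/12431]
step 1: P̄ = F·P·Fᵀ + Q = [1029043/12431 781785/12431 -193258/12431; 781785/12431 665097/12431 -168586/12431; -193258/12431 -168586/12431 139368/12431]
step 1: y = z − H·x̄ = [-161456/12431, -397144/12431]
step 1: S = H·P̄·Hᵀ + R = [2241788/12431 6542795/12431; 6542795/12431 21340488/12431]
step 1: K = P̄·Hᵀ·S⁻¹ = [-75016977/404849449 -65228697/404849449; 102711273/404849449 -101218997/404849449; 130763734/404849449 -22695602/404849449]
step 1: x' = x̄ + K·y = [129533447/404849449, -376686983/404849449, -510648862/404849449]
step 1: P' = (I − K·H)·P̄ = [241861631/404849449 -264949401/404849449 673655686/404849449; -264949401/404849449 549252597/404849449 -976440126/404849449; 673655686/404849449 -976440126/404849449 2454515232/404849449]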